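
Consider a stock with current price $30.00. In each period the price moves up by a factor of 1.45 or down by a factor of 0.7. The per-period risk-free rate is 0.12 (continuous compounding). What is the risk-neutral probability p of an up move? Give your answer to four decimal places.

p = 0.5700

Risk-neutral probability p = (e^0.12 − 0.7)/(1.45 − 0.7) = 0.4275/0.7500 = 0.5700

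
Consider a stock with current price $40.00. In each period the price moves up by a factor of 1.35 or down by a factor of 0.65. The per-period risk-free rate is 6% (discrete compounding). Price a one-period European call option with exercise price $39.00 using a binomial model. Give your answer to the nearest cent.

$8.29

Risk-neutral probability p = (1 + 0.06 − 0.65)/(1.35 − 0.65) = 0.4100/0.7000 = 0.5857
Terminal stock prices: S_u = 54, S_d = 26
Terminal payoffs (S − K): max(15, 0) = 15, max(-13, 0) = 0
Node 0 (S = 40): V_0 = 1/1.06·[0.5857·15.0000 + 0.4143·0.0000] = 8.2884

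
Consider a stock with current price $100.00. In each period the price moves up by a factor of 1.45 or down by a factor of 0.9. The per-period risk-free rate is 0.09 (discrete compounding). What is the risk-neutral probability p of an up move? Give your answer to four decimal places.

Risk-neutral probability p = (1 + 0.09 − 0.9)/(1.45 − 0.9) = 0.1900/0.5500 = 0.3455

p = 0.3455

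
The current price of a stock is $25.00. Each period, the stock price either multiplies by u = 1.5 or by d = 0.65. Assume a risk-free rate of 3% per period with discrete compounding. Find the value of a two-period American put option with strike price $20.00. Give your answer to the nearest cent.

$2.72

Risk-neutral probability p = (1 + 0.03 − 0.65)/(1.5 − 0.65) = 0.3800/0.8500 = 0.4471
Terminal stock prices: S_uu = 56.25, S_ud = 24.38, S_dd = 10.56
Terminal payoffs (K − S): max(-36.25, 0) = 0, max(-4.375, 0) = 0, max(9.437, 0) = 9.437
Node u (S = 37.5): continuation = 1/1.03·[0.4471·0.0000 + 0.5529·0.0000] = 0.0000; exercise value = 0.0000 ≤ continuation, so V_u = 0.0000
Node d (S = 16.25): continuation = 1/1.03·[0.4471·0.0000 + 0.5529·9.4375] = 5.0664; exercise value = 3.7500 ≤ continuation, so V_d = 5.0664
Node 0 (S = 25): continuation = 1/1.03·[0.4471·0.0000 + 0.5529·5.0664] = 2.7198; exercise value = 0.0000 ≤ continuation, so V_0 = 2.7198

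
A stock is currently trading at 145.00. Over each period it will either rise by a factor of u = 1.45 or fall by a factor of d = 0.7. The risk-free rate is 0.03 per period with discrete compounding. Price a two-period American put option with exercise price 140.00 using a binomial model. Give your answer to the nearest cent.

20.93

Risk-neutral probability p = (1 + 0.03 − 0.7)/(1.45 − 0.7) = 0.3300/0.7500 = 0.4400
Terminal stock prices: S_uu = 304.9, S_ud = 147.2, S_dd = 71.05
Terminal payoffs (K − S): max(-164.9, 0) = 0, max(-7.175, 0) = 0, max(68.95, 0) = 68.95
Node u (S = 210.2): continuation = 1/1.03·[0.4400·0.0000 + 0.5600·0.0000] = 0.0000; exercise value = 0.0000 ≤ continuation, so V_u = 0.0000
Node d (S = 101.5): continuation = 1/1.03·[0.4400·0.0000 + 0.5600·68.9500] = 37.4874; exercise value = 38.5000 > continuation, so V_d = 38.5000 (exercise)
Node 0 (S = 145): continuation = 1/1.03·[0.4400·0.0000 + 0.5600·38.5000] = 20.9320; exercise value = 0.0000 ≤ continuation, so V_0 = 20.9320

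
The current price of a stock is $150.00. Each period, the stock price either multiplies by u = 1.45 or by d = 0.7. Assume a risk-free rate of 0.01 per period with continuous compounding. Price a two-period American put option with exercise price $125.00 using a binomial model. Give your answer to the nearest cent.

$17.37

Risk-neutral probability p = (e^0.01 − 0.7)/(1.45 − 0.7) = 0.3101/0.7500 = 0.4134
Terminal stock prices: S_uu = 315.4, S_ud = 152.2, S_dd = 73.5
Terminal payoffs (K − S): max(-190.4, 0) = 0, max(-27.25, 0) = 0, max(51.5, 0) = 51.5
Node u (S = 217.5): continuation = e^(−0.01)·[0.4134·0.0000 + 0.5866·0.0000] = 0.0000; exercise value = 0.0000 ≤ continuation, so V_u = 0.0000
Node d (S = 105): continuation = e^(−0.01)·[0.4134·0.0000 + 0.5866·51.5000] = 29.9093; exercise value = 20.0000 ≤ continuation, so V_d = 29.9093
Node 0 (S = 150): continuation = e^(−0.01)·[0.4134·0.0000 + 0.5866·29.9093] = 17.3702; exercise value = 0.0000 ≤ continuation, so V_0 = 17.3702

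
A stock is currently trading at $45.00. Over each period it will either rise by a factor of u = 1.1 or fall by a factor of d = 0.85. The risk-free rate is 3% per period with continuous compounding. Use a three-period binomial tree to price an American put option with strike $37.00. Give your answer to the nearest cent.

$0.45

Risk-neutral probability p = (e^0.03 − 0.85)/(1.1 − 0.85) = 0.1805/0.2500 = 0.7218
Terminal stock prices: S_uuu = 59.9, S_uud = 46.28, S_udd = 35.76, S_ddd = 27.64
Terminal payoffs (K − S): max(-22.9, 0) = 0, max(-9.283, 0) = 0, max(1.236, 0) = 1.236, max(9.364, 0) = 9.364
Node uu (S = 54.45): continuation = e^(−0.03)·[0.7218·0.0000 + 0.2782·0.0000] = 0.0000; exercise value = 0.0000 ≤ continuation, so V_uu = 0.0000
Node ud (S = 42.08): continuation = e^(−0.03)·[0.7218·0.0000 + 0.2782·1.2362] = 0.3337; exercise value = 0.0000 ≤ continuation, so V_ud = 0.3337
Node dd (S = 32.51): continuation = e^(−0.03)·[0.7218·1.2362 + 0.2782·9.3644] = 3.3940; exercise value = 4.4875 > continuation, so V_dd = 4.4875 (exercise)
Node u (S = 49.5): continuation = e^(−0.03)·[0.7218·0.0000 + 0.2782·0.3337] = 0.0901; exercise value = 0.0000 ≤ continuation, so V_u = 0.0901
Node d (S = 38.25): continuation = e^(−0.03)·[0.7218·0.3337 + 0.2782·4.4875] = 1.4452; exercise value = 0.0000 ≤ continuation, so V_d = 1.4452
Node 0 (S = 45): continuation = e^(−0.03)·[0.7218·0.0901 + 0.2782·1.4452] = 0.4533; exercise value = 0.0000 ≤ continuation, so V_0 = 0.4533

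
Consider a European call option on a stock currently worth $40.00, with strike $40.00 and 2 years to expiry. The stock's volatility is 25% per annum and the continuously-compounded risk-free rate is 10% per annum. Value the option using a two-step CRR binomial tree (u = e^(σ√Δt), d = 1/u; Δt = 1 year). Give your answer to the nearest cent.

CRR parameters: u = e^(σ√Δt) = e^(0.25·√1) = 1.2840, d = 1/u = 0.7788
Per-period rate: rΔt = 0.1·1 = 0.1, so R = e^0.1 = 1.1052
Risk-neutral probability p = (e^0.1 − 0.7788)/(1.2840 − 0.7788) = 0.3264/0.5052 = 0.6460
Terminal stock prices: S_uu = 65.95, S_ud = 40, S_dd = 24.26
Terminal payoffs (S − K): max(25.95, 0) = 25.95, max(0, 0) = 0, max(-15.74, 0) = 0
Node u (S = 51.36): V_u = e^(−0.1)·[0.6460·25.9489 + 0.3540·0.0000] = 15.1675
Node d (S = 31.15): V_d = e^(−0.1)·[0.6460·0.0000 + 0.3540·0.0000] = 0.0000
Node 0 (S = 40): V_0 = e^(−0.1)·[0.6460·15.1675 + 0.3540·0.0000] = 8.8657

$8.87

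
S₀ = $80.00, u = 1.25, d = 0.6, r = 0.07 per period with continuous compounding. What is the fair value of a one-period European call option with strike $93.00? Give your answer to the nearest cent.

Risk-neutral probability p = (e^0.07 − 0.6)/(1.25 − 0.6) = 0.4725/0.6500 = 0.7269
Terminal stock prices: S_u = 100, S_d = 48
Terminal payoffs (S − K): max(7, 0) = 7, max(-45, 0) = 0
Node 0 (S = 80): V_0 = e^(−0.07)·[0.7269·7.0000 + 0.2731·0.0000] = 4.7445

$4.74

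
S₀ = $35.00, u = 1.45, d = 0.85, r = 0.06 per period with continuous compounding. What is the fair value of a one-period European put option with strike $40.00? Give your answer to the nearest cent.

Risk-neutral probability p = (e^0.06 − 0.85)/(1.45 − 0.85) = 0.2118/0.6000 = 0.3531
Terminal stock prices: S_u = 50.75, S_d = 29.75
Terminal payoffs (K − S): max(-10.75, 0) = 0, max(10.25, 0) = 10.25
Node 0 (S = 35): V_0 = e^(−0.06)·[0.3531·0.0000 + 0.6469·10.2500] = 6.2450

$6.24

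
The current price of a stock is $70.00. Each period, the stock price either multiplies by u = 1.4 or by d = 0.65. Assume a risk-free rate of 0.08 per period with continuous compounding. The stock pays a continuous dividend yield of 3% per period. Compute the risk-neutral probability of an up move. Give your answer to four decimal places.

Per-period risk-free factor R = e^0.08 = 1.0833; dividend-adjusted growth = e^(0.08−0.03) = 1.0513.
Risk-neutral probability p = (1.0513 − 0.65)/(1.4 − 0.65) = 0.4013/0.7500 = 0.5350

p = 0.5350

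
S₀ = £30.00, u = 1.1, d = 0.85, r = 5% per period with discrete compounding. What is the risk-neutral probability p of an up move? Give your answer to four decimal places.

p = 0.8000

Risk-neutral probability p = (1 + 0.05 − 0.85)/(1.1 − 0.85) = 0.2000/0.2500 = 0.8000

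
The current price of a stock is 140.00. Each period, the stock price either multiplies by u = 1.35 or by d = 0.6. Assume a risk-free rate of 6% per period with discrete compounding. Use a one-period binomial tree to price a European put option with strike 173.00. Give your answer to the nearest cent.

32.47

Risk-neutral probability p = (1 + 0.06 − 0.6)/(1.35 − 0.6) = 0.4600/0.7500 = 0.6133
Terminal stock prices: S_u = 189, S_d = 84
Terminal payoffs (K − S): max(-16, 0) = 0, max(89, 0) = 89
Node 0 (S = 140): V_0 = 1/1.06·[0.6133·0.0000 + 0.3867·89.0000] = 32.4654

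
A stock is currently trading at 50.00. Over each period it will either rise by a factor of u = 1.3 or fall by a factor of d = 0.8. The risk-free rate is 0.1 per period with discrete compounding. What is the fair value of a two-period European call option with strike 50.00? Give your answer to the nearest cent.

11.06

Risk-neutral probability p = (1 + 0.1 − 0.8)/(1.3 − 0.8) = 0.3000/0.5000 = 0.6000
Terminal stock prices: S_uu = 84.5, S_ud = 52, S_dd = 32
Terminal payoffs (S − K): max(34.5, 0) = 34.5, max(2, 0) = 2, max(-18, 0) = 0
Node u (S = 65): V_u = 1/1.1·[0.6000·34.5000 + 0.4000·2.0000] = 19.5455
Node d (S = 40): V_d = 1/1.1·[0.6000·2.0000 + 0.4000·0.0000] = 1.0909
Node 0 (S = 50): V_0 = 1/1.1·[0.6000·19.5455 + 0.4000·1.0909] = 11.0579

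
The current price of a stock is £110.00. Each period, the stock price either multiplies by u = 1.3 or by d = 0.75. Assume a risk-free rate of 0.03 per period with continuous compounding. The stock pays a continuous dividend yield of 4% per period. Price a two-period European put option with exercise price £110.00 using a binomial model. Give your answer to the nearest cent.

Per-period risk-free factor R = e^0.03 = 1.0305; dividend-adjusted growth = e^(0.03−0.04) = 0.9900.
Risk-neutral probability p = (0.9900 − 0.75)/(1.3 − 0.75) = 0.2400/0.5500 = 0.4365
Terminal stock prices: S_uu = 185.9, S_ud = 107.2, S_dd = 61.88
Terminal payoffs (K − S): max(-75.9, 0) = 0, max(2.75, 0) = 2.75, max(48.12, 0) = 48.12
Node u (S = 143): V_u = e^(−0.03)·[0.4365·0.0000 + 0.5635·2.7500] = 1.5039
Node d (S = 82.5): V_d = e^(−0.03)·[0.4365·2.7500 + 0.5635·48.1250] = 27.4839
Node 0 (S = 110): V_0 = e^(−0.03)·[0.4365·1.5039 + 0.5635·27.4839] = 15.6677

£15.67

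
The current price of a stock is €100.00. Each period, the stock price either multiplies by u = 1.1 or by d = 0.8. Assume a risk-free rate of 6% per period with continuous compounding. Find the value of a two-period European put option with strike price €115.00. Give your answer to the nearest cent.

€6.05

Risk-neutral probability p = (e^0.06 − 0.8)/(1.1 − 0.8) = 0.2618/0.3000 = 0.8728
Terminal stock prices: S_uu = 121, S_ud = 88, S_dd = 64
Terminal payoffs (K − S): max(-6, 0) = 0, max(27, 0) = 27, max(51, 0) = 51
Node u (S = 110): V_u = e^(−0.06)·[0.8728·0.0000 + 0.1272·27.0000] = 3.2347
Node d (S = 80): V_d = e^(−0.06)·[0.8728·27.0000 + 0.1272·51.0000] = 28.3029
Node 0 (S = 100): V_0 = e^(−0.06)·[0.8728·3.2347 + 0.1272·28.3029] = 6.0496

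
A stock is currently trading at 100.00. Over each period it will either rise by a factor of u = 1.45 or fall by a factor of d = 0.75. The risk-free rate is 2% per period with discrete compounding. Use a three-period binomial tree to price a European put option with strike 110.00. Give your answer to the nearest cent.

Risk-neutral probability p = (1 + 0.02 − 0.75)/(1.45 − 0.75) = 0.2700/0.7000 = 0.3857
Terminal stock prices: S_uuu = 304.9, S_uud = 157.7, S_udd = 81.56, S_ddd = 42.19
Terminal payoffs (K − S): max(-194.9, 0) = 0, max(-47.69, 0) = 0, max(28.44, 0) = 28.44, max(67.81, 0) = 67.81
Node uu (S = 210.2): V_uu = 1/1.02·[0.3857·0.0000 + 0.6143·0.0000] = 0.0000
Node ud (S = 108.8): V_ud = 1/1.02·[0.3857·0.0000 + 0.6143·28.4375] = 17.1262
Node dd (S = 56.25): V_dd = 1/1.02·[0.3857·28.4375 + 0.6143·67.8125] = 51.5931
Node u (S = 145): V_u = 1/1.02·[0.3857·0.0000 + 0.6143·17.1262] = 10.3141
Node d (S = 75): V_d = 1/1.02·[0.3857·17.1262 + 0.6143·51.5931] = 37.5478
Node 0 (S = 100): V_0 = 1/1.02·[0.3857·10.3141 + 0.6143·37.5478] = 26.5131

26.51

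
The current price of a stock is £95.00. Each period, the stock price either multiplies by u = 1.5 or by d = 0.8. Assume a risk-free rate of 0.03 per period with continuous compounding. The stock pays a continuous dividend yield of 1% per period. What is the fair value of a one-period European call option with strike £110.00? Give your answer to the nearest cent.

Per-period risk-free factor R = e^0.03 = 1.0305; dividend-adjusted growth = e^(0.03−0.01) = 1.0202.
Risk-neutral probability p = (1.0202 − 0.8)/(1.5 − 0.8) = 0.2202/0.7000 = 0.3146
Terminal stock prices: S_u = 142.5, S_d = 76
Terminal payoffs (S − K): max(32.5, 0) = 32.5, max(-34, 0) = 0
Node 0 (S = 95): V_0 = e^(−0.03)·[0.3146·32.5000 + 0.6854·0.0000] = 9.9215

£9.92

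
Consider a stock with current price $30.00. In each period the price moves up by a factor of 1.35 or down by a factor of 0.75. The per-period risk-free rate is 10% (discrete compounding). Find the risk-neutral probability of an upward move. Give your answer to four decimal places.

p = 0.5833

Risk-neutral probability p = (1 + 0.1 − 0.75)/(1.35 − 0.75) = 0.3500/0.6000 = 0.5833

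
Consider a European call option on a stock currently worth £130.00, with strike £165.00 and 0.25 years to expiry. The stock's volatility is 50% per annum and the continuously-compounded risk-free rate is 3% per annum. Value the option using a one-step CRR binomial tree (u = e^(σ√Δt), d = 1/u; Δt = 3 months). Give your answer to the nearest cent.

CRR parameters: u = e^(σ√Δt) = e^(0.5·√0.25) = 1.2840, d = 1/u = 0.7788
Per-period rate: rΔt = 0.03·0.25 = 0.0075, so R = e^0.0075 = 1.0075
Risk-neutral probability p = (e^0.0075 − 0.7788)/(1.2840 − 0.7788) = 0.2287/0.5052 = 0.4527
Terminal stock prices: S_u = 166.9, S_d = 101.2
Terminal payoffs (S − K): max(1.923, 0) = 1.923, max(-63.76, 0) = 0
Node 0 (S = 130): V_0 = e^(−0.0075)·[0.4527·1.9233 + 0.5473·0.0000] = 0.8642

£0.86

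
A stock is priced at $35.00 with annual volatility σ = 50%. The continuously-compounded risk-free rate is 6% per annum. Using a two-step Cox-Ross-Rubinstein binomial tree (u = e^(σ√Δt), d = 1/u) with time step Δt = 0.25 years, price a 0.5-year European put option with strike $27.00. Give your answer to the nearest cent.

$1.59

CRR parameters: u = e^(σ√Δt) = e^(0.5·√0.25) = 1.2840, d = 1/u = 0.7788
Per-period rate: rΔt = 0.06·0.25 = 0.015, so R = e^0.015 = 1.0151
Risk-neutral probability p = (e^0.015 − 0.7788)/(1.2840 − 0.7788) = 0.2363/0.5052 = 0.4677
Terminal stock prices: S_uu = 57.71, S_ud = 35, S_dd = 21.23
Terminal payoffs (K − S): max(-30.71, 0) = 0, max(-8, 0) = 0, max(5.771, 0) = 5.771
Node u (S = 44.94): V_u = e^(−0.015)·[0.4677·0.0000 + 0.5323·0.0000] = 0.0000
Node d (S = 27.26): V_d = e^(−0.015)·[0.4677·0.0000 + 0.5323·5.7714] = 3.0262
Node 0 (S = 35): V_0 = e^(−0.015)·[0.4677·0.0000 + 0.5323·3.0262] = 1.5867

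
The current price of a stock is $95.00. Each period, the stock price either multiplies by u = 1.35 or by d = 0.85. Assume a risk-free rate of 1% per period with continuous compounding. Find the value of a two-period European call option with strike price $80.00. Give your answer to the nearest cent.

$21.73

Risk-neutral probability p = (e^0.01 − 0.85)/(1.35 − 0.85) = 0.1601/0.5000 = 0.3201
Terminal stock prices: S_uu = 173.1, S_ud = 109, S_dd = 68.64
Terminal payoffs (S − K): max(93.14, 0) = 93.14, max(29.01, 0) = 29.01, max(-11.36, 0) = 0
Node u (S = 128.2): V_u = e^(−0.01)·[0.3201·93.1375 + 0.6799·29.0125] = 49.0460
Node d (S = 80.75): V_d = e^(−0.01)·[0.3201·29.0125 + 0.6799·0.0000] = 9.1945
Node 0 (S = 95): V_0 = e^(−0.01)·[0.3201·49.0460 + 0.6799·9.1945] = 21.7326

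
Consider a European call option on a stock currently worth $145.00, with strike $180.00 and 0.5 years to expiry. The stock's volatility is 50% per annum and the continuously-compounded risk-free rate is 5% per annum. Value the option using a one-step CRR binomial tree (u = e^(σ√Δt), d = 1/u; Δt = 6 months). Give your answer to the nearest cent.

$11.57

CRR parameters: u = e^(σ√Δt) = e^(0.5·√0.5) = 1.4241, d = 1/u = 0.7022
Per-period rate: rΔt = 0.05·0.5 = 0.025, so R = e^0.025 = 1.0253
Risk-neutral probability p = (e^0.025 − 0.7022)/(1.4241 − 0.7022) = 0.3231/0.7219 = 0.4476
Terminal stock prices: S_u = 206.5, S_d = 101.8
Terminal payoffs (S − K): max(26.5, 0) = 26.5, max(-78.18, 0) = 0
Node 0 (S = 145): V_0 = e^(−0.025)·[0.4476·26.4973 + 0.5524·0.0000] = 11.5670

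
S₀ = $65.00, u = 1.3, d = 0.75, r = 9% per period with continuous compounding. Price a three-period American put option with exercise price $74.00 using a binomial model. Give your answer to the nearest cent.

$10.71

Risk-neutral probability p = (e^0.09 − 0.75)/(1.3 − 0.75) = 0.3442/0.5500 = 0.6258
Terminal stock prices: S_uuu = 142.8, S_uud = 82.39, S_udd = 47.53, S_ddd = 27.42
Terminal payoffs (K − S): max(-68.81, 0) = 0, max(-8.388, 0) = 0, max(26.47, 0) = 26.47, max(46.58, 0) = 46.58
Node uu (S = 109.9): continuation = e^(−0.09)·[0.6258·0.0000 + 0.3742·0.0000] = 0.0000; exercise value = 0.0000 ≤ continuation, so V_uu = 0.0000
Node ud (S = 63.38): continuation = e^(−0.09)·[0.6258·0.0000 + 0.3742·26.4688] = 9.0528; exercise value = 10.6250 > continuation, so V_ud = 10.6250 (exercise)
Node dd (S = 36.56): continuation = e^(−0.09)·[0.6258·26.4688 + 0.3742·46.5781] = 31.0684; exercise value = 37.4375 > continuation, so V_dd = 37.4375 (exercise)
Node u (S = 84.5): continuation = e^(−0.09)·[0.6258·0.0000 + 0.3742·10.6250] = 3.6340; exercise value = 0.0000 ≤ continuation, so V_u = 3.6340
Node d (S = 48.75): continuation = e^(−0.09)·[0.6258·10.6250 + 0.3742·37.4375] = 18.8809; exercise value = 25.2500 > continuation, so V_d = 25.2500 (exercise)
Node 0 (S = 65): continuation = e^(−0.09)·[0.6258·3.6340 + 0.3742·25.2500] = 10.7143; exercise value = 9.0000 ≤ continuation, so V_0 = 10.7143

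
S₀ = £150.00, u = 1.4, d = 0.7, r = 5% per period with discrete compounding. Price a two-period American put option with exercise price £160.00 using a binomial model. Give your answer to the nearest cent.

Risk-neutral probability p = (1 + 0.05 − 0.7)/(1.4 − 0.7) = 0.3500/0.7000 = 0.5000
Terminal stock prices: S_uu = 294, S_ud = 147, S_dd = 73.5
Terminal payoffs (K − S): max(-134, 0) = 0, max(13, 0) = 13, max(86.5, 0) = 86.5
Node u (S = 210): continuation = 1/1.05·[0.5000·0.0000 + 0.5000·13.0000] = 6.1905; exercise value = 0.0000 ≤ continuation, so V_u = 6.1905
Node d (S = 105): continuation = 1/1.05·[0.5000·13.0000 + 0.5000·86.5000] = 47.3810; exercise value = 55.0000 > continuation, so V_d = 55.0000 (exercise)
Node 0 (S = 150): continuation = 1/1.05·[0.5000·6.1905 + 0.5000·55.0000] = 29.1383; exercise value = 10.0000 ≤ continuation, so V_0 = 29.1383

£29.14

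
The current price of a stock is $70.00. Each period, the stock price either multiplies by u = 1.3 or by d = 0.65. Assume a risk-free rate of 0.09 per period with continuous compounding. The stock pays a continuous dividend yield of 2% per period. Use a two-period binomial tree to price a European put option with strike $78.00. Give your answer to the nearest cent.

$12.12

Per-period risk-free factor R = e^0.09 = 1.0942; dividend-adjusted growth = e^(0.09−0.02) = 1.0725.
Risk-neutral probability p = (1.0725 − 0.65)/(1.3 − 0.65) = 0.4225/0.6500 = 0.6500
Terminal stock prices: S_uu = 118.3, S_ud = 59.15, S_dd = 29.58
Terminal payoffs (K − S): max(-40.3, 0) = 0, max(18.85, 0) = 18.85, max(48.42, 0) = 48.42
Node u (S = 91): V_u = e^(−0.09)·[0.6500·0.0000 + 0.3500·18.8500] = 6.0294
Node d (S = 45.5): V_d = e^(−0.09)·[0.6500·18.8500 + 0.3500·48.4250] = 26.6876
Node 0 (S = 70): V_0 = e^(−0.09)·[0.6500·6.0294 + 0.3500·26.6876] = 12.1183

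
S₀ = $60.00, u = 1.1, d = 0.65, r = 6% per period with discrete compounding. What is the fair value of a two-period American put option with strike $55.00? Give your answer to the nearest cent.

Risk-neutral probability p = (1 + 0.06 − 0.65)/(1.1 − 0.65) = 0.4100/0.4500 = 0.9111
Terminal stock prices: S_uu = 72.6, S_ud = 42.9, S_dd = 25.35
Terminal payoffs (K − S): max(-17.6, 0) = 0, max(12.1, 0) = 12.1, max(29.65, 0) = 29.65
Node u (S = 66): continuation = 1/1.06·[0.9111·0.0000 + 0.0889·12.1000] = 1.0147; exercise value = 0.0000 ≤ continuation, so V_u = 1.0147
Node d (S = 39): continuation = 1/1.06·[0.9111·12.1000 + 0.0889·29.6500] = 12.8868; exercise value = 16.0000 > continuation, so V_d = 16.0000 (exercise)
Node 0 (S = 60): continuation = 1/1.06·[0.9111·1.0147 + 0.0889·16.0000] = 2.2139; exercise value = 0.0000 ≤ continuation, so V_0 = 2.2139

$2.21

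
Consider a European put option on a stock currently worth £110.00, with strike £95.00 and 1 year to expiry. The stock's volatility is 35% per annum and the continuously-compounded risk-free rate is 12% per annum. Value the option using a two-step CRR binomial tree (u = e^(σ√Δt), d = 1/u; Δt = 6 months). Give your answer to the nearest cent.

CRR parameters: u = e^(σ√Δt) = e^(0.35·√0.5) = 1.2808, d = 1/u = 0.7808
Per-period rate: rΔt = 0.12·0.5 = 0.06, so R = e^0.06 = 1.0618
Risk-neutral probability p = (e^0.06 − 0.7808)/(1.2808 − 0.7808) = 0.2811/0.5000 = 0.5621
Terminal stock prices: S_uu = 180.5, S_ud = 110, S_dd = 67.05
Terminal payoffs (K − S): max(-85.45, 0) = 0, max(-15, 0) = 0, max(27.95, 0) = 27.95
Node u (S = 140.9): V_u = e^(−0.06)·[0.5621·0.0000 + 0.4379·0.0000] = 0.0000
Node d (S = 85.88): V_d = e^(−0.06)·[0.5621·0.0000 + 0.4379·27.9455] = 11.5246
Node 0 (S = 110): V_0 = e^(−0.06)·[0.5621·0.0000 + 0.4379·11.5246] = 4.7527

£4.75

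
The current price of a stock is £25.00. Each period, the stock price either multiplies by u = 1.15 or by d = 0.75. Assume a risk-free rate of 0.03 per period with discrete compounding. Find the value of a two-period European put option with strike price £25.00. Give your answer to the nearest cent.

Risk-neutral probability p = (1 + 0.03 − 0.75)/(1.15 − 0.75) = 0.2800/0.4000 = 0.7000
Terminal stock prices: S_uu = 33.06, S_ud = 21.56, S_dd = 14.06
Terminal payoffs (K − S): max(-8.062, 0) = 0, max(3.438, 0) = 3.438, max(10.94, 0) = 10.94
Node u (S = 28.75): V_u = 1/1.03·[0.7000·0.0000 + 0.3000·3.4375] = 1.0012
Node d (S = 18.75): V_d = 1/1.03·[0.7000·3.4375 + 0.3000·10.9375] = 5.5218
Node 0 (S = 25): V_0 = 1/1.03·[0.7000·1.0012 + 0.3000·5.5218] = 2.2887

£2.29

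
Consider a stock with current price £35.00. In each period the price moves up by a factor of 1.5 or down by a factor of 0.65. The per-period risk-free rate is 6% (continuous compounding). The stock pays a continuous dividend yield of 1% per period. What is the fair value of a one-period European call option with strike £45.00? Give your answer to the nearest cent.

Per-period risk-free factor R = e^0.06 = 1.0618; dividend-adjusted growth = e^(0.06−0.01) = 1.0513.
Risk-neutral probability p = (1.0513 − 0.65)/(1.5 − 0.65) = 0.4013/0.8500 = 0.4721
Terminal stock prices: S_u = 52.5, S_d = 22.75
Terminal payoffs (S − K): max(7.5, 0) = 7.5, max(-22.25, 0) = 0
Node 0 (S = 35): V_0 = e^(−0.06)·[0.4721·7.5000 + 0.5279·0.0000] = 3.3344

£3.33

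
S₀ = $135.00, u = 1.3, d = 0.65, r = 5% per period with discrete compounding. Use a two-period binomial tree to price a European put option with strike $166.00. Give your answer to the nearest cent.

$36.91

Risk-neutral probability p = (1 + 0.05 − 0.65)/(1.3 − 0.65) = 0.4000/0.6500 = 0.6154
Terminal stock prices: S_uu = 228.2, S_ud = 114.1, S_dd = 57.04
Terminal payoffs (K − S): max(-62.15, 0) = 0, max(51.92, 0) = 51.92, max(109, 0) = 109
Node u (S = 175.5): V_u = 1/1.05·[0.6154·0.0000 + 0.3846·51.9250] = 19.0201
Node d (S = 87.75): V_d = 1/1.05·[0.6154·51.9250 + 0.3846·108.9625] = 70.3452
Node 0 (S = 135): V_0 = 1/1.05·[0.6154·19.0201 + 0.3846·70.3452] = 36.9148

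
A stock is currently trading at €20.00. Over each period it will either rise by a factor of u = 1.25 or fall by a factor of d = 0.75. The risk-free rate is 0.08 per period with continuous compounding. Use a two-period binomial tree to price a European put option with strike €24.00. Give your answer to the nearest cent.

Risk-neutral probability p = (e^0.08 − 0.75)/(1.25 − 0.75) = 0.3333/0.5000 = 0.6666
Terminal stock prices: S_uu = 31.25, S_ud = 18.75, S_dd = 11.25
Terminal payoffs (K − S): max(-7.25, 0) = 0, max(5.25, 0) = 5.25, max(12.75, 0) = 12.75
Node u (S = 25): V_u = e^(−0.08)·[0.6666·0.0000 + 0.3334·5.2500] = 1.6159
Node d (S = 15): V_d = e^(−0.08)·[0.6666·5.2500 + 0.3334·12.7500] = 7.1548
Node 0 (S = 20): V_0 = e^(−0.08)·[0.6666·1.6159 + 0.3334·7.1548] = 3.1965

€3.20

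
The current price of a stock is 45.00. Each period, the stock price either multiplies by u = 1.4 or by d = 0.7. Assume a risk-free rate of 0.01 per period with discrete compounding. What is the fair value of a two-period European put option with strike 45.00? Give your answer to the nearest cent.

Risk-neutral probability p = (1 + 0.01 − 0.7)/(1.4 − 0.7) = 0.3100/0.7000 = 0.4429
Terminal stock prices: S_uu = 88.2, S_ud = 44.1, S_dd = 22.05
Terminal payoffs (K − S): max(-43.2, 0) = 0, max(0.9, 0) = 0.9, max(22.95, 0) = 22.95
Node u (S = 63): V_u = 1/1.01·[0.4429·0.0000 + 0.5571·0.9000] = 0.4965
Node d (S = 31.5): V_d = 1/1.01·[0.4429·0.9000 + 0.5571·22.9500] = 13.0545
Node 0 (S = 45): V_0 = 1/1.01·[0.4429·0.4965 + 0.5571·13.0545] = 7.4189

7.42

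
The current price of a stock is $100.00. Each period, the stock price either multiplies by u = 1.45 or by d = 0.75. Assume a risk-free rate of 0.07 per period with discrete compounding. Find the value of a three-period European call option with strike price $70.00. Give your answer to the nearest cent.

Risk-neutral probability p = (1 + 0.07 − 0.75)/(1.45 − 0.75) = 0.3200/0.7000 = 0.4571
Terminal stock prices: S_uuu = 304.9, S_uud = 157.7, S_udd = 81.56, S_ddd = 42.19
Terminal payoffs (S − K): max(234.9, 0) = 234.9, max(87.69, 0) = 87.69, max(11.56, 0) = 11.56, max(-27.81, 0) = 0
Node uu (S = 210.2): V_uu = 1/1.07·[0.4571·234.8625 + 0.5429·87.6875] = 144.8294
Node ud (S = 108.8): V_ud = 1/1.07·[0.4571·87.6875 + 0.5429·11.5625] = 43.3294
Node dd (S = 56.25): V_dd = 1/1.07·[0.4571·11.5625 + 0.5429·0.0000] = 4.9399
Node u (S = 145): V_u = 1/1.07·[0.4571·144.8294 + 0.5429·43.3294] = 83.8593
Node d (S = 75): V_d = 1/1.07·[0.4571·43.3294 + 0.5429·4.9399] = 21.0181
Node 0 (S = 100): V_0 = 1/1.07·[0.4571·83.8593 + 0.5429·21.0181] = 46.4911

$46.49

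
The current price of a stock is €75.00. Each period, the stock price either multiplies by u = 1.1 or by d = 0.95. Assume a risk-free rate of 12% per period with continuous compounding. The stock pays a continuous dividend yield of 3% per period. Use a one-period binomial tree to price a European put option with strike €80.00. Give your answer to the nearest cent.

Per-period risk-free factor R = e^0.12 = 1.1275; dividend-adjusted growth = e^(0.12−0.03) = 1.0942.
Risk-neutral probability p = (1.0942 − 0.95)/(1.1 − 0.95) = 0.1442/0.1500 = 0.9612
Terminal stock prices: S_u = 82.5, S_d = 71.25
Terminal payoffs (K − S): max(-2.5, 0) = 0, max(8.75, 0) = 8.75
Node 0 (S = 75): V_0 = e^(−0.12)·[0.9612·0.0000 + 0.0388·8.7500] = 0.3014

€0.30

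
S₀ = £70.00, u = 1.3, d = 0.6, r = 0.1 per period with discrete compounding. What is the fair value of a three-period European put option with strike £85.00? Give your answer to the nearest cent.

£12.70

Risk-neutral probability p = (1 + 0.1 − 0.6)/(1.3 − 0.6) = 0.5000/0.7000 = 0.7143
Terminal stock prices: S_uuu = 153.8, S_uud = 70.98, S_udd = 32.76, S_ddd = 15.12
Terminal payoffs (K − S): max(-68.79, 0) = 0, max(14.02, 0) = 14.02, max(52.24, 0) = 52.24, max(69.88, 0) = 69.88
Node uu (S = 118.3): V_uu = 1/1.1·[0.7143·0.0000 + 0.2857·14.0200] = 3.6416
Node ud (S = 54.6): V_ud = 1/1.1·[0.7143·14.0200 + 0.2857·52.2400] = 22.6727
Node dd (S = 25.2): V_dd = 1/1.1·[0.7143·52.2400 + 0.2857·69.8800] = 52.0727
Node u (S = 91): V_u = 1/1.1·[0.7143·3.6416 + 0.2857·22.6727] = 8.2537
Node d (S = 42): V_d = 1/1.1·[0.7143·22.6727 + 0.2857·52.0727] = 28.2479
Node 0 (S = 70): V_0 = 1/1.1·[0.7143·8.2537 + 0.2857·28.2479] = 12.6967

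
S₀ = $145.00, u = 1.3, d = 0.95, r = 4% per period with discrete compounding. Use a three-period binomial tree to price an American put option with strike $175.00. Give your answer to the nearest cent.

Risk-neutral probability p = (1 + 0.04 − 0.95)/(1.3 − 0.95) = 0.0900/0.3500 = 0.2571
Terminal stock prices: S_uuu = 318.6, S_uud = 232.8, S_udd = 170.1, S_ddd = 124.3
Terminal payoffs (K − S): max(-143.6, 0) = 0, max(-57.8, 0) = 0, max(4.879, 0) = 4.879, max(50.68, 0) = 50.68
Node uu (S = 245.1): continuation = 1/1.04·[0.2571·0.0000 + 0.7429·0.0000] = 0.0000; exercise value = 0.0000 ≤ continuation, so V_uu = 0.0000
Node ud (S = 179.1): continuation = 1/1.04·[0.2571·0.0000 + 0.7429·4.8787] = 3.4848; exercise value = 0.0000 ≤ continuation, so V_ud = 3.4848
Node dd (S = 130.9): continuation = 1/1.04·[0.2571·4.8787 + 0.7429·50.6806] = 37.4067; exercise value = 44.1375 > continuation, so V_dd = 44.1375 (exercise)
Node u (S = 188.5): continuation = 1/1.04·[0.2571·0.0000 + 0.7429·3.4848] = 2.4892; exercise value = 0.0000 ≤ continuation, so V_u = 2.4892
Node d (S = 137.8): continuation = 1/1.04·[0.2571·3.4848 + 0.7429·44.1375] = 32.3884; exercise value = 37.2500 > continuation, so V_d = 37.2500 (exercise)
Node 0 (S = 145): continuation = 1/1.04·[0.2571·2.4892 + 0.7429·37.2500] = 27.2226; exercise value = 30.0000 > continuation, so V_0 = 30.0000 (exercise)

$30.00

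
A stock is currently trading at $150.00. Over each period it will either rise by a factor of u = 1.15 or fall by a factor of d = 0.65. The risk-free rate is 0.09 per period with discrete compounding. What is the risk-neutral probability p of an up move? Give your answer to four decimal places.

Risk-neutral probability p = (1 + 0.09 − 0.65)/(1.15 − 0.65) = 0.4400/0.5000 = 0.8800

p = 0.8800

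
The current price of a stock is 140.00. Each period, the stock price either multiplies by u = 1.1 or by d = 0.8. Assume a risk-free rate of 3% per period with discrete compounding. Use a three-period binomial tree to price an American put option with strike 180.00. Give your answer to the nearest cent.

Risk-neutral probability p = (1 + 0.03 − 0.8)/(1.1 − 0.8) = 0.2300/0.3000 = 0.7667
Terminal stock prices: S_uuu = 186.3, S_uud = 135.5, S_udd = 98.56, S_ddd = 71.68
Terminal payoffs (K − S): max(-6.34, 0) = 0, max(44.48, 0) = 44.48, max(81.44, 0) = 81.44, max(108.3, 0) = 108.3
Node uu (S = 169.4): continuation = 1/1.03·[0.7667·0.0000 + 0.2333·44.4800] = 10.0764; exercise value = 10.6000 > continuation, so V_uu = 10.6000 (exercise)
Node ud (S = 123.2): continuation = 1/1.03·[0.7667·44.4800 + 0.2333·81.4400] = 51.5573; exercise value = 56.8000 > continuation, so V_ud = 56.8000 (exercise)
Node dd (S = 89.6): continuation = 1/1.03·[0.7667·81.4400 + 0.2333·108.3200] = 85.1573; exercise value = 90.4000 > continuation, so V_dd = 90.4000 (exercise)
Node u (S = 154): continuation = 1/1.03·[0.7667·10.6000 + 0.2333·56.8000] = 20.7573; exercise value = 26.0000 > continuation, so V_u = 26.0000 (exercise)
Node d (S = 112): continuation = 1/1.03·[0.7667·56.8000 + 0.2333·90.4000] = 62.7573; exercise value = 68.0000 > continuation, so V_d = 68.0000 (exercise)
Node 0 (S = 140): continuation = 1/1.03·[0.7667·26.0000 + 0.2333·68.0000] = 34.7573; exercise value = 40.0000 > continuation, so V_0 = 40.0000 (exercise)

40.00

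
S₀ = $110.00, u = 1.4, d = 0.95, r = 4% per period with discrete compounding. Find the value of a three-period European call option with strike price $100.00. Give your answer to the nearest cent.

$23.69

Risk-neutral probability p = (1 + 0.04 − 0.95)/(1.4 − 0.95) = 0.0900/0.4500 = 0.2000
Terminal stock prices: S_uuu = 301.8, S_uud = 204.8, S_udd = 139, S_ddd = 94.31
Terminal payoffs (S − K): max(201.8, 0) = 201.8, max(104.8, 0) = 104.8, max(38.98, 0) = 38.98, max(-5.689, 0) = 0
Node uu (S = 215.6): V_uu = 1/1.04·[0.2000·201.8400 + 0.8000·104.8200] = 119.4462
Node ud (S = 146.3): V_ud = 1/1.04·[0.2000·104.8200 + 0.8000·38.9850] = 50.1462
Node dd (S = 99.27): V_dd = 1/1.04·[0.2000·38.9850 + 0.8000·0.0000] = 7.4971
Node u (S = 154): V_u = 1/1.04·[0.2000·119.4462 + 0.8000·50.1462] = 61.5444
Node d (S = 104.5): V_d = 1/1.04·[0.2000·50.1462 + 0.8000·7.4971] = 15.4105
Node 0 (S = 110): V_0 = 1/1.04·[0.2000·61.5444 + 0.8000·15.4105] = 23.6897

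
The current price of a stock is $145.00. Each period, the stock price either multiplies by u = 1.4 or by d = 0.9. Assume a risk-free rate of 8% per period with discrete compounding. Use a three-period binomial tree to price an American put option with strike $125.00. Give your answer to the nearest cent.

Risk-neutral probability p = (1 + 0.08 − 0.9)/(1.4 − 0.9) = 0.1800/0.5000 = 0.3600
Terminal stock prices: S_uuu = 397.9, S_uud = 255.8, S_udd = 164.4, S_ddd = 105.7
Terminal payoffs (K − S): max(-272.9, 0) = 0, max(-130.8, 0) = 0, max(-39.43, 0) = 0, max(19.29, 0) = 19.29
Node uu (S = 284.2): continuation = 1/1.08·[0.3600·0.0000 + 0.6400·0.0000] = 0.0000; exercise value = 0.0000 ≤ continuation, so V_uu = 0.0000
Node ud (S = 182.7): continuation = 1/1.08·[0.3600·0.0000 + 0.6400·0.0000] = 0.0000; exercise value = 0.0000 ≤ continuation, so V_ud = 0.0000
Node dd (S = 117.5): continuation = 1/1.08·[0.3600·0.0000 + 0.6400·19.2950] = 11.4341; exercise value = 7.5500 ≤ continuation, so V_dd = 11.4341
Node u (S = 203): continuation = 1/1.08·[0.3600·0.0000 + 0.6400·0.0000] = 0.0000; exercise value = 0.0000 ≤ continuation, so V_u = 0.0000
Node d (S = 130.5): continuation = 1/1.08·[0.3600·0.0000 + 0.6400·11.4341] = 6.7757; exercise value = 0.0000 ≤ continuation, so V_d = 6.7757
Node 0 (S = 145): continuation = 1/1.08·[0.3600·0.0000 + 0.6400·6.7757] = 4.0153; exercise value = 0.0000 ≤ continuation, so V_0 = 4.0153

$4.02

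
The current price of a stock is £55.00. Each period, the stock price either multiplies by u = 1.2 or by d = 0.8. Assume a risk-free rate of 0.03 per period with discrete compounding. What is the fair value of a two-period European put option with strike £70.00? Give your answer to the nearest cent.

£13.85

Risk-neutral probability p = (1 + 0.03 − 0.8)/(1.2 − 0.8) = 0.2300/0.4000 = 0.5750
Terminal stock prices: S_uu = 79.2, S_ud = 52.8, S_dd = 35.2
Terminal payoffs (K − S): max(-9.2, 0) = 0, max(17.2, 0) = 17.2, max(34.8, 0) = 34.8
Node u (S = 66): V_u = 1/1.03·[0.5750·0.0000 + 0.4250·17.2000] = 7.0971
Node d (S = 44): V_d = 1/1.03·[0.5750·17.2000 + 0.4250·34.8000] = 23.9612
Node 0 (S = 55): V_0 = 1/1.03·[0.5750·7.0971 + 0.4250·23.9612] = 13.8489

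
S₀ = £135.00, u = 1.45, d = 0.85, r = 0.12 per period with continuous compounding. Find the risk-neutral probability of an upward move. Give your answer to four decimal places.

Risk-neutral probability p = (e^0.12 − 0.85)/(1.45 − 0.85) = 0.2775/0.6000 = 0.4625

p = 0.4625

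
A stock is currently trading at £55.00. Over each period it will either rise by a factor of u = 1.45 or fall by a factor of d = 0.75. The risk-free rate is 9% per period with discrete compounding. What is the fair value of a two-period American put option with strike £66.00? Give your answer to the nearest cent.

Risk-neutral probability p = (1 + 0.09 − 0.75)/(1.45 − 0.75) = 0.3400/0.7000 = 0.4857
Terminal stock prices: S_uu = 115.6, S_ud = 59.81, S_dd = 30.94
Terminal payoffs (K − S): max(-49.64, 0) = 0, max(6.188, 0) = 6.188, max(35.06, 0) = 35.06
Node u (S = 79.75): continuation = 1/1.09·[0.4857·0.0000 + 0.5143·6.1875] = 2.9194; exercise value = 0.0000 ≤ continuation, so V_u = 2.9194
Node d (S = 41.25): continuation = 1/1.09·[0.4857·6.1875 + 0.5143·35.0625] = 19.3005; exercise value = 24.7500 > continuation, so V_d = 24.7500 (exercise)
Node 0 (S = 55): continuation = 1/1.09·[0.4857·2.9194 + 0.5143·24.7500] = 12.9785; exercise value = 11.0000 ≤ continuation, so V_0 = 12.9785

£12.98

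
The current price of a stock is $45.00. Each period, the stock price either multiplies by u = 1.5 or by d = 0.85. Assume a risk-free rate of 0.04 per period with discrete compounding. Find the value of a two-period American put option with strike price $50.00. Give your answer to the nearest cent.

Risk-neutral probability p = (1 + 0.04 − 0.85)/(1.5 − 0.85) = 0.1900/0.6500 = 0.2923
Terminal stock prices: S_uu = 101.2, S_ud = 57.38, S_dd = 32.51
Terminal payoffs (K − S): max(-51.25, 0) = 0, max(-7.375, 0) = 0, max(17.49, 0) = 17.49
Node u (S = 67.5): continuation = 1/1.04·[0.2923·0.0000 + 0.7077·0.0000] = 0.0000; exercise value = 0.0000 ≤ continuation, so V_u = 0.0000
Node d (S = 38.25): continuation = 1/1.04·[0.2923·0.0000 + 0.7077·17.4875] = 11.8998; exercise value = 11.7500 ≤ continuation, so V_d = 11.8998
Node 0 (S = 45): continuation = 1/1.04·[0.2923·0.0000 + 0.7077·11.8998] = 8.0975; exercise value = 5.0000 ≤ continuation, so V_0 = 8.0975

$8.10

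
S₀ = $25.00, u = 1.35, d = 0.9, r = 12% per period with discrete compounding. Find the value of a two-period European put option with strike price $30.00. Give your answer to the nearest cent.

Risk-neutral probability p = (1 + 0.12 − 0.9)/(1.35 − 0.9) = 0.2200/0.4500 = 0.4889
Terminal stock prices: S_uu = 45.56, S_ud = 30.38, S_dd = 20.25
Terminal payoffs (K − S): max(-15.56, 0) = 0, max(-0.375, 0) = 0, max(9.75, 0) = 9.75
Node u (S = 33.75): V_u = 1/1.12·[0.4889·0.0000 + 0.5111·0.0000] = 0.0000
Node d (S = 22.5): V_d = 1/1.12·[0.4889·0.0000 + 0.5111·9.7500] = 4.4494
Node 0 (S = 25): V_0 = 1/1.12·[0.4889·0.0000 + 0.5111·4.4494] = 2.0305

$2.03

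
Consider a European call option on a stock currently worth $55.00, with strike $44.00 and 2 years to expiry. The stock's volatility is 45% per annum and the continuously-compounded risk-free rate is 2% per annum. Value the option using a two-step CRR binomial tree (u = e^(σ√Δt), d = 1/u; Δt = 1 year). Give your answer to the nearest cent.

$19.94

CRR parameters: u = e^(σ√Δt) = e^(0.45·√1) = 1.5683, d = 1/u = 0.6376
Per-period rate: rΔt = 0.02·1 = 0.02, so R = e^0.02 = 1.0202
Risk-neutral probability p = (e^0.02 − 0.6376)/(1.5683 − 0.6376) = 0.3826/0.9307 = 0.4111
Terminal stock prices: S_uu = 135.3, S_ud = 55, S_dd = 22.36
Terminal payoffs (S − K): max(91.28, 0) = 91.28, max(11, 0) = 11, max(-21.64, 0) = 0
Node u (S = 86.26): V_u = e^(−0.02)·[0.4111·91.2782 + 0.5889·11.0000] = 43.1284
Node d (S = 35.07): V_d = e^(−0.02)·[0.4111·11.0000 + 0.5889·0.0000] = 4.4322
Node 0 (S = 55): V_0 = e^(−0.02)·[0.4111·43.1284 + 0.5889·4.4322] = 19.9362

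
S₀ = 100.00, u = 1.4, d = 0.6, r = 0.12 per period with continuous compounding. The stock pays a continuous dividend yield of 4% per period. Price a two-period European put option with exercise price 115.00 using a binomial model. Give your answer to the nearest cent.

21.40

Per-period risk-free factor R = e^0.12 = 1.1275; dividend-adjusted growth = e^(0.12−0.04) = 1.0833.
Risk-neutral probability p = (1.0833 − 0.6)/(1.4 − 0.6) = 0.4833/0.8000 = 0.6041
Terminal stock prices: S_uu = 196, S_ud = 84, S_dd = 36
Terminal payoffs (K − S): max(-81, 0) = 0, max(31, 0) = 31, max(79, 0) = 79
Node u (S = 140): V_u = e^(−0.12)·[0.6041·0.0000 + 0.3959·31.0000] = 10.8848
Node d (S = 60): V_d = e^(−0.12)·[0.6041·31.0000 + 0.3959·79.0000] = 44.3485
Node 0 (S = 100): V_0 = e^(−0.12)·[0.6041·10.8848 + 0.3959·44.3485] = 21.4039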